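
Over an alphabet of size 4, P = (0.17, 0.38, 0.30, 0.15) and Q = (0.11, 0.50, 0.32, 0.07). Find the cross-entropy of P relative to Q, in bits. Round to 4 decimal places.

1.9900 bits

H(P,Q) = −Σ p·log₂ q.
  −0.17·log₂(0.11) = 0.54135
  −0.38·log₂(0.50) = 0.38000
  −0.30·log₂(0.32) = 0.49316
  −0.15·log₂(0.07) = 0.57548
H(P,Q) = 1.9900 bits.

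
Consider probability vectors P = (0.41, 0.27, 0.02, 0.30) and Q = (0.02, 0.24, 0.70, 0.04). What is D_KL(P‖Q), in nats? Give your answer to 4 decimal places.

D(P‖Q) = Σ p·ln(p/q).
  0.41·ln(0.41/0.02) = 1.23837
  0.27·ln(0.27/0.24) = 0.03180
  0.02·ln(0.02/0.70) = -0.07111
  0.30·ln(0.30/0.04) = 0.60447
D(P‖Q) = 1.8035 nats.

1.8035 nats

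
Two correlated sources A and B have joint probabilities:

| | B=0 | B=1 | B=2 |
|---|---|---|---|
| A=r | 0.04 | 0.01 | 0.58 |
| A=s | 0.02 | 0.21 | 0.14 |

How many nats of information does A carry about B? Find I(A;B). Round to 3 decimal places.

Marginals: p(A) = (0.6300, 0.3700), p(B) = (0.0600, 0.2200, 0.7200).
I(A;B) = H(A) + H(B) − H(A,B).
H(A) = 0.6590, H(B) = 0.7384, H(A,B) = 1.1720.
I(A;B) = 0.6590 + 0.7384 − 1.1720 = 0.225 nats.

0.225 nats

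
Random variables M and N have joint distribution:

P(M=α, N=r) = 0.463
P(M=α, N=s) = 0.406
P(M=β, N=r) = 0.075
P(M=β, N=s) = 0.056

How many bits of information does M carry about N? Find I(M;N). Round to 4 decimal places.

0.0005 bits

Marginals: p(M) = (0.8690, 0.1310), p(N) = (0.5380, 0.4620).
I(M;N) = H(M) + H(N) − H(M,N).
H(M) = 0.5602, H(N) = 0.9958, H(M,N) = 1.5555.
I(M;N) = 0.5602 + 0.9958 − 1.5555 = 0.0005 bits.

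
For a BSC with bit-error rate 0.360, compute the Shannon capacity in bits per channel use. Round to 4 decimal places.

0.0573 bits

Binary symmetric channel: C = 1 − h₂(ε) where h₂ is the binary entropy function.
h₂(0.360) = −0.360·log₂0.360 − 0.640·log₂0.640 = 0.9427.
C = 1 − 0.9427 = 0.0573 bits per channel use.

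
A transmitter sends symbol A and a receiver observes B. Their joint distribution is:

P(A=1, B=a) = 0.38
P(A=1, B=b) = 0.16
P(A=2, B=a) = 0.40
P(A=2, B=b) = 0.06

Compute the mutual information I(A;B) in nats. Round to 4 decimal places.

0.0206 nats

Marginals: p(A) = (0.5400, 0.4600), p(B) = (0.7800, 0.2200).
I(A;B) = H(A) + H(B) − H(A,B).
H(A) = 0.6899, H(B) = 0.5269, H(A,B) = 1.1962.
I(A;B) = 0.6899 + 0.5269 − 1.1962 = 0.0206 nats.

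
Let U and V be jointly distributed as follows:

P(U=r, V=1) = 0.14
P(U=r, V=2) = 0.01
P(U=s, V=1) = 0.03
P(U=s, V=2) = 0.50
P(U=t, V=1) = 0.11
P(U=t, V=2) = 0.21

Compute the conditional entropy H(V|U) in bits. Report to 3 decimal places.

0.516 bits

Chain rule: H(V|U) = H(U,V) − H(U).
Marginals: p(U) = (0.1500, 0.5300, 0.3200), p(V) = (0.2800, 0.7200).
H(U,V) = 1.9384 bits; H(U) = 1.4220 bits.
H(V|U) = 1.9384 − 1.4220 = 0.516 bits.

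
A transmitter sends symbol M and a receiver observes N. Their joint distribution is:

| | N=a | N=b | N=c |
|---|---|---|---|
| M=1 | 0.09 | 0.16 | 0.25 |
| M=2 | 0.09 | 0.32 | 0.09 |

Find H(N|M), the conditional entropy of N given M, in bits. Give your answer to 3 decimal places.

1.387 bits

Marginals: p(M) = (0.5000, 0.5000), p(N) = (0.1800, 0.4800, 0.3400).
H(N|M) = Σ p(M) · H(N|M=·).
  M=1: p=0.5000, H(N|M=1) = 1.4713
  M=2: p=0.5000, H(N|M=2) = 1.3027
Weighted sum = 1.387 bits.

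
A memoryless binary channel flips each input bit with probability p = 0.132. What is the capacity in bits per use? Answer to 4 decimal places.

0.4371 bits

Binary symmetric channel: C = 1 − h₂(ε) where h₂ is the binary entropy function.
h₂(0.132) = −0.132·log₂0.132 − 0.868·log₂0.868 = 0.5629.
C = 1 − 0.5629 = 0.4371 bits per channel use.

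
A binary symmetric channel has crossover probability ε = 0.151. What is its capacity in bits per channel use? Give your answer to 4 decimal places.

0.3877 bits

Binary symmetric channel: C = 1 − h₂(ε) where h₂ is the binary entropy function.
h₂(0.151) = −0.151·log₂0.151 − 0.849·log₂0.849 = 0.6123.
C = 1 − 0.6123 = 0.3877 bits per channel use.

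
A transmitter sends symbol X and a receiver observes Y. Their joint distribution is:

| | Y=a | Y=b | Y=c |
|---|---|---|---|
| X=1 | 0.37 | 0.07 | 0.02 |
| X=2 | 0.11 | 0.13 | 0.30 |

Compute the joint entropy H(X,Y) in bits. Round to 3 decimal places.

2.166 bits

H(X,Y) = −Σ p(x,y)·log₂ p(x,y) over all 6 cells.
  cell (1,a): −0.37·log₂0.37 = 0.5307
  cell (1,b): −0.07·log₂0.07 = 0.2686
  cell (1,c): −0.02·log₂0.02 = 0.1129
  cell (2,a): −0.11·log₂0.11 = 0.3503
  cell (2,b): −0.13·log₂0.13 = 0.3826
  cell (2,c): −0.30·log₂0.30 = 0.5211
Sum = 2.166 bits.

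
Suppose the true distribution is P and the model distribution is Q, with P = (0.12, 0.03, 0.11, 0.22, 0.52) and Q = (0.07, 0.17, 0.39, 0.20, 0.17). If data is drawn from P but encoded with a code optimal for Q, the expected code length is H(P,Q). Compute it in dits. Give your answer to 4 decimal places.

H(P,Q) = −Σ p·log₁₀ q.
  −0.12·log₁₀(0.07) = 0.13859
  −0.03·log₁₀(0.17) = 0.02309
  −0.11·log₁₀(0.39) = 0.04498
  −0.22·log₁₀(0.20) = 0.15377
  −0.52·log₁₀(0.17) = 0.40017
H(P,Q) = 0.7606 dits.

0.7606 dits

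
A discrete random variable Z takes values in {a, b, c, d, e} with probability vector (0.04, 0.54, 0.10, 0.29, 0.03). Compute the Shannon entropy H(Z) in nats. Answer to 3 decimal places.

1.156 nats

H(Z) = −Σ p·ln p.
  −(0.04)·ln(0.04) = 0.1288
  −(0.54)·ln(0.54) = 0.3327
  −(0.10)·ln(0.10) = 0.2303
  −(0.29)·ln(0.29) = 0.3590
  −(0.03)·ln(0.03) = 0.1052
Sum: 0.1288 + 0.3327 + 0.2303 + 0.3590 + 0.1052 = 1.156 nats.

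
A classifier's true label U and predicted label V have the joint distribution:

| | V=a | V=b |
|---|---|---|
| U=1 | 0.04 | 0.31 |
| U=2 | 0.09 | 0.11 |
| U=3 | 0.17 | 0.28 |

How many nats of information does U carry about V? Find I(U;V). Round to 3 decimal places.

Marginals: p(U) = (0.3500, 0.2000, 0.4500), p(V) = (0.3000, 0.7000).
I(U;V) = H(U) + H(V) − H(U,V).
H(U) = 1.0487, H(V) = 0.6109, H(U,V) = 1.6090.
I(U;V) = 1.0487 + 0.6109 − 1.6090 = 0.051 nats.

0.051 nats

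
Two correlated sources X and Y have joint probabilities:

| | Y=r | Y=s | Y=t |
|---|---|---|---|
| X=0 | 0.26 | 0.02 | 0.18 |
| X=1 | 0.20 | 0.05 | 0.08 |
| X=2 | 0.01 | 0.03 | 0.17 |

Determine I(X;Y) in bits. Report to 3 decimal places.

0.195 bits

Marginals: p(X) = (0.4600, 0.3300, 0.2100), p(Y) = (0.4700, 0.1000, 0.4300).
I(X;Y) = H(X) + H(Y) − H(X,Y).
H(X) = 1.5160, H(Y) = 1.3677, H(X,Y) = 2.6883.
I(X;Y) = 1.5160 + 1.3677 − 2.6883 = 0.195 bits.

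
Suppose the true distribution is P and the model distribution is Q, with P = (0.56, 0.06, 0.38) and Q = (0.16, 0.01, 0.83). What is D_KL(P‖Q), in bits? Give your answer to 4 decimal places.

0.7389 bits

D(P‖Q) = Σ p·log₂(p/q).
  0.56·log₂(0.56/0.16) = 1.01212
  0.06·log₂(0.06/0.01) = 0.15510
  0.38·log₂(0.38/0.83) = -0.42830
D(P‖Q) = 0.7389 bits.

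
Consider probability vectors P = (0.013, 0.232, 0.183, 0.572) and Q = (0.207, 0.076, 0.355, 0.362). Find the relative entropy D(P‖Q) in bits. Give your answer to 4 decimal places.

0.5242 bits

D(P‖Q) = Σ p·log₂(p/q).
  0.013·log₂(0.013/0.207) = -0.05191
  0.232·log₂(0.232/0.076) = 0.37353
  0.183·log₂(0.183/0.355) = -0.17494
  0.572·log₂(0.572/0.362) = 0.37753
D(P‖Q) = 0.5242 bits.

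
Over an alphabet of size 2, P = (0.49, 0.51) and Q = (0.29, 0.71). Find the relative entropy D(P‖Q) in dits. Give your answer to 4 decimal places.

D(P‖Q) = Σ p·log₁₀(p/q).
  0.49·log₁₀(0.49/0.29) = 0.11162
  0.51·log₁₀(0.51/0.71) = -0.07328
D(P‖Q) = 0.0383 dits.

0.0383 dits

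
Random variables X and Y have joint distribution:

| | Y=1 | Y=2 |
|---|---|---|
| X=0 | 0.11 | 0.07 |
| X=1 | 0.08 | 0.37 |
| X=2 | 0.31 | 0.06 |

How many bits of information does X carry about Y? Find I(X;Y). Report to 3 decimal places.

Marginals: p(X) = (0.1800, 0.4500, 0.3700), p(Y) = (0.5000, 0.5000).
I(X;Y) = Σ p(x,y)·log₂[p(x,y)/(p(x)p(y))].
  (0,1): 0.11·log₂(1.2222) = 0.0318
  (0,2): 0.07·log₂(0.7778) = -0.0254
  (1,1): 0.08·log₂(0.3556) = -0.1193
  (1,2): 0.37·log₂(1.6444) = 0.2655
  (2,1): 0.31·log₂(1.6757) = 0.2309
  (2,2): 0.06·log₂(0.3243) = -0.0975
Sum = 0.286 bits.

0.286 bits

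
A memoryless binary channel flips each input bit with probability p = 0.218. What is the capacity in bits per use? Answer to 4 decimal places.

Binary symmetric channel: C = 1 − h₂(ε) where h₂ is the binary entropy function.
h₂(0.218) = −0.218·log₂0.218 − 0.782·log₂0.782 = 0.7565.
C = 1 − 0.7565 = 0.2435 bits per channel use.

0.2435 bits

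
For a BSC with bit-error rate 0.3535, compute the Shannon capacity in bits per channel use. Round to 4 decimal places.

Binary symmetric channel: C = 1 − h₂(ε) where h₂ is the binary entropy function.
h₂(0.3535) = −0.3535·log₂0.3535 − 0.6465·log₂0.6465 = 0.9372.
C = 1 − 0.9372 = 0.0628 bits per channel use.

0.0628 bits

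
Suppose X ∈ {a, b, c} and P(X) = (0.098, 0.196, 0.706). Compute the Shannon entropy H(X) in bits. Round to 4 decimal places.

1.1438 bits

H(X) = −Σ p·log₂ p.
  −(0.098)·log₂(0.098) = 0.32841
  −(0.196)·log₂(0.196) = 0.46081
  −(0.706)·log₂(0.706) = 0.35460
Sum: 0.32841 + 0.46081 + 0.35460 = 1.1438 bits.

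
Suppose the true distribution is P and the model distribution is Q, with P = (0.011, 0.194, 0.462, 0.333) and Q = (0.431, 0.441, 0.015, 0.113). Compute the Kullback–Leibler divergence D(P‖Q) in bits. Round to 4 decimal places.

D(P‖Q) = Σ p·log₂(p/q).
  0.011·log₂(0.011/0.431) = -0.05821
  0.194·log₂(0.194/0.441) = -0.22984
  0.462·log₂(0.462/0.015) = 2.28452
  0.333·log₂(0.333/0.113) = 0.51921
D(P‖Q) = 2.5157 bits.

2.5157 bits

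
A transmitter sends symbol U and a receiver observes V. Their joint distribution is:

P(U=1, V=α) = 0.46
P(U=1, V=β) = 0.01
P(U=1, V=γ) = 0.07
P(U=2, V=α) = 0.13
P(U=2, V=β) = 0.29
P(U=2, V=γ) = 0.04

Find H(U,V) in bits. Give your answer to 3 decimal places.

1.937 bits

H(U,V) = −Σ p(x,y)·log₂ p(x,y) over all 6 cells.
  cell (1,α): −0.46·log₂0.46 = 0.5153
  cell (1,β): −0.01·log₂0.01 = 0.0664
  cell (1,γ): −0.07·log₂0.07 = 0.2686
  cell (2,α): −0.13·log₂0.13 = 0.3826
  cell (2,β): −0.29·log₂0.29 = 0.5179
  cell (2,γ): −0.04·log₂0.04 = 0.1858
Sum = 1.937 bits.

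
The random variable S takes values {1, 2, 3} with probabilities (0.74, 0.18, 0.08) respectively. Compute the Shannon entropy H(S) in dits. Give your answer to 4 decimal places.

0.3186 dits

H(S) = −Σ p·log₁₀ p.
  −(0.74)·log₁₀(0.74) = 0.09677
  −(0.18)·log₁₀(0.18) = 0.13405
  −(0.08)·log₁₀(0.08) = 0.08775
Sum: 0.09677 + 0.13405 + 0.08775 = 0.3186 dits.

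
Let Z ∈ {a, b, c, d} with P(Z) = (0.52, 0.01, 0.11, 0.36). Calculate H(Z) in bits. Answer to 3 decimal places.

H(Z) = −Σ p·log₂ p.
  −(0.52)·log₂(0.52) = 0.4906
  −(0.01)·log₂(0.01) = 0.0664
  −(0.11)·log₂(0.11) = 0.3503
  −(0.36)·log₂(0.36) = 0.5306
Sum: 0.4906 + 0.0664 + 0.3503 + 0.5306 = 1.438 bits.

1.438 bits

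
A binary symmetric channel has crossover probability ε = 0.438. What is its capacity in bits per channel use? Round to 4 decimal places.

0.0111 bits

Binary symmetric channel: C = 1 − h₂(ε) where h₂ is the binary entropy function.
h₂(0.438) = −0.438·log₂0.438 − 0.562·log₂0.562 = 0.9889.
C = 1 − 0.9889 = 0.0111 bits per channel use.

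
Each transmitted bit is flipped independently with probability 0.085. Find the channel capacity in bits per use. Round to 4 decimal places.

0.5804 bits

Binary symmetric channel: C = 1 − h₂(ε) where h₂ is the binary entropy function.
h₂(0.085) = −0.085·log₂0.085 − 0.915·log₂0.915 = 0.4196.
C = 1 − 0.4196 = 0.5804 bits per channel use.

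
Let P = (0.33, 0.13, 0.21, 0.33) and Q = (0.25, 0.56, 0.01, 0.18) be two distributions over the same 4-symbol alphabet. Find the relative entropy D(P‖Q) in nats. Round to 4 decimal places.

D(P‖Q) = Σ p·ln(p/q).
  0.33·ln(0.33/0.25) = 0.09162
  0.13·ln(0.13/0.56) = -0.18985
  0.21·ln(0.21/0.01) = 0.63935
  0.33·ln(0.33/0.18) = 0.20002
D(P‖Q) = 0.7411 nats.

0.7411 nats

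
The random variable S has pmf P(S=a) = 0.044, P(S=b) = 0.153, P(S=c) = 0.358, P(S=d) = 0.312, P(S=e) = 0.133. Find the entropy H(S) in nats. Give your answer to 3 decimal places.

H(S) = −Σ p·ln p.
  −(0.044)·ln(0.044) = 0.1374
  −(0.153)·ln(0.153) = 0.2872
  −(0.358)·ln(0.358) = 0.3677
  −(0.312)·ln(0.312) = 0.3634
  −(0.133)·ln(0.133) = 0.2683
Sum: 0.1374 + 0.2872 + 0.3677 + 0.3634 + 0.2683 = 1.424 nats.

1.424 nats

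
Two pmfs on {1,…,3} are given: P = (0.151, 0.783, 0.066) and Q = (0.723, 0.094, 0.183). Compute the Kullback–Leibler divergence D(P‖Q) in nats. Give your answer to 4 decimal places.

D(P‖Q) = Σ p·ln(p/q).
  0.151·ln(0.151/0.723) = -0.23649
  0.783·ln(0.783/0.094) = 1.65983
  0.066·ln(0.066/0.183) = -0.06731
D(P‖Q) = 1.3560 nats.

1.3560 nats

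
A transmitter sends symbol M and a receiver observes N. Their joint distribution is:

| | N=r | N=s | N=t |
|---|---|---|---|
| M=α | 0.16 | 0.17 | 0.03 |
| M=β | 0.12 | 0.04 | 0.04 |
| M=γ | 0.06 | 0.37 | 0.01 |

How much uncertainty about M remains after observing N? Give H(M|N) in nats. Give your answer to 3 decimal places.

0.910 nats

Marginals: p(M) = (0.3600, 0.2000, 0.4400), p(N) = (0.3400, 0.5800, 0.0800).
H(M|N) = Σ p(N) · H(M|N=·).
  N=r: p=0.3400, H(M|N=r) = 1.0284
  N=s: p=0.5800, H(M|N=s) = 0.8309
  N=t: p=0.0800, H(M|N=t) = 0.9743
Weighted sum = 0.910 nats.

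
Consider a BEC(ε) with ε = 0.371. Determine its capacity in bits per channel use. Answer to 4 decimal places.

Binary erasure channel: capacity C = 1 − ε.
C = 1 − 0.371 = 0.6290 bits per channel use.

0.6290 bits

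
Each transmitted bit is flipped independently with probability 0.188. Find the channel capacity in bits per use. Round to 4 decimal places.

Binary symmetric channel: C = 1 − h₂(ε) where h₂ is the binary entropy function.
h₂(0.188) = −0.188·log₂0.188 − 0.812·log₂0.812 = 0.6973.
C = 1 − 0.6973 = 0.3027 bits per channel use.

0.3027 bits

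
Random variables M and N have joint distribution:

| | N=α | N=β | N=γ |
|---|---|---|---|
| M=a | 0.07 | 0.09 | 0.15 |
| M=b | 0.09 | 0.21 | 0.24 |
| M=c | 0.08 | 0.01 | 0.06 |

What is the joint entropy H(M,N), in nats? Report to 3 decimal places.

H(M,N) = −Σ p(x,y)·ln p(x,y) over all 9 cells.
  cell (a,α): −0.07·ln0.07 = 0.1861
  cell (a,β): −0.09·ln0.09 = 0.2167
  cell (a,γ): −0.15·ln0.15 = 0.2846
  cell (b,α): −0.09·ln0.09 = 0.2167
  cell (b,β): −0.21·ln0.21 = 0.3277
  cell (b,γ): −0.24·ln0.24 = 0.3425
  cell (c,α): −0.08·ln0.08 = 0.2021
  cell (c,β): −0.01·ln0.01 = 0.0461
  cell (c,γ): −0.06·ln0.06 = 0.1688
Sum = 1.991 nats.

1.991 nats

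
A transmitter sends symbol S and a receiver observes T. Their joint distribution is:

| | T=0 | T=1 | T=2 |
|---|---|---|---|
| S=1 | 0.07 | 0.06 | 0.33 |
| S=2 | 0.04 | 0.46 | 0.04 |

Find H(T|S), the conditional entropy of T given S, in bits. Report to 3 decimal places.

0.931 bits

Chain rule: H(T|S) = H(S,T) − H(S).
Marginals: p(S) = (0.4600, 0.5400), p(T) = (0.1100, 0.5200, 0.3700).
H(S,T) = 1.9268 bits; H(S) = 0.9954 bits.
H(T|S) = 1.9268 − 0.9954 = 0.931 bits.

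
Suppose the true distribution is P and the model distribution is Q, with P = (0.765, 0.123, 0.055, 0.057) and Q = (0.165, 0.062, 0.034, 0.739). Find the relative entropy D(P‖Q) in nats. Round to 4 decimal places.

D(P‖Q) = Σ p·ln(p/q).
  0.765·ln(0.765/0.165) = 1.17346
  0.123·ln(0.123/0.062) = 0.08426
  0.055·ln(0.055/0.034) = 0.02645
  0.057·ln(0.057/0.739) = -0.14605
D(P‖Q) = 1.1381 nats.

1.1381 nats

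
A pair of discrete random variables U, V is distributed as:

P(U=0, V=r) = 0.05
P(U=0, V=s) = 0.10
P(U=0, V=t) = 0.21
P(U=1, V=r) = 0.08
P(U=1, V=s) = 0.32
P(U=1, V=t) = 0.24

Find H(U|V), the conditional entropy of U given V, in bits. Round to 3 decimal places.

Marginals: p(U) = (0.3600, 0.6400), p(V) = (0.1300, 0.4200, 0.4500).
H(U|V) = Σ p(V) · H(U|V=·).
  V=r: p=0.1300, H(U|V=r) = 0.9612
  V=s: p=0.4200, H(U|V=s) = 0.7919
  V=t: p=0.4500, H(U|V=t) = 0.9968
Weighted sum = 0.906 bits.

0.906 bits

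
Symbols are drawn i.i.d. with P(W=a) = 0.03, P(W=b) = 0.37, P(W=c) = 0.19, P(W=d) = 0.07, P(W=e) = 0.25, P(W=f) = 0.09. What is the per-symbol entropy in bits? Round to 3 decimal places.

2.219 bits

H(W) = −Σ p·log₂ p.
  −(0.03)·log₂(0.03) = 0.1518
  −(0.37)·log₂(0.37) = 0.5307
  −(0.19)·log₂(0.19) = 0.4552
  −(0.07)·log₂(0.07) = 0.2686
  −(0.25)·log₂(0.25) = 0.5000
  −(0.09)·log₂(0.09) = 0.3127
Sum: 0.1518 + 0.5307 + 0.4552 + 0.2686 + 0.5000 + 0.3127 = 2.219 bits.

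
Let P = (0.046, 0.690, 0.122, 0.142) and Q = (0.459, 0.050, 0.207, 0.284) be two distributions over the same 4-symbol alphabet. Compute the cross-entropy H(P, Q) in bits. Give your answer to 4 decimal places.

H(P,Q) = −Σ p·log₂ q.
  −0.046·log₂(0.459) = 0.05168
  −0.690·log₂(0.050) = 2.98213
  −0.122·log₂(0.207) = 0.27722
  −0.142·log₂(0.284) = 0.25788
H(P,Q) = 3.5689 bits.

3.5689 bits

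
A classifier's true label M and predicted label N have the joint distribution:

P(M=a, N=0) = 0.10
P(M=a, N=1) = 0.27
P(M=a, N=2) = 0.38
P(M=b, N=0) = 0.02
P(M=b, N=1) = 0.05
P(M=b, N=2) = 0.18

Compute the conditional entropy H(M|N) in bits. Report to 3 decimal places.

Marginals: p(M) = (0.7500, 0.2500), p(N) = (0.1200, 0.3200, 0.5600).
H(M|N) = Σ p(N) · H(M|N=·).
  N=0: p=0.1200, H(M|N=0) = 0.6500
  N=1: p=0.3200, H(M|N=1) = 0.6253
  N=2: p=0.5600, H(M|N=2) = 0.9059
Weighted sum = 0.785 bits.

0.785 bits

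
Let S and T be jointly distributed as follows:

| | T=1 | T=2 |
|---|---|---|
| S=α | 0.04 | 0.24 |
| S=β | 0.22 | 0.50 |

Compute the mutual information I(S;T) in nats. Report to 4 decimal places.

0.0151 nats

Marginals: p(S) = (0.2800, 0.7200), p(T) = (0.2600, 0.7400).
I(S;T) = Σ p(x,y)·ln[p(x,y)/(p(x)p(y))].
  (α,1): 0.04·ln(0.5495) = -0.02395
  (α,2): 0.24·ln(1.1583) = 0.03527
  (β,1): 0.22·ln(1.1752) = 0.03552
  (β,2): 0.50·ln(0.9384) = -0.03177
Sum = 0.0151 nats.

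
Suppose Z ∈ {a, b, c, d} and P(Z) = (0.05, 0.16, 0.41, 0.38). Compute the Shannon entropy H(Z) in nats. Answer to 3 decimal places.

1.176 nats

H(Z) = −Σ p·ln p.
  −(0.05)·ln(0.05) = 0.1498
  −(0.16)·ln(0.16) = 0.2932
  −(0.41)·ln(0.41) = 0.3656
  −(0.38)·ln(0.38) = 0.3677
Sum: 0.1498 + 0.2932 + 0.3656 + 0.3677 = 1.176 nats.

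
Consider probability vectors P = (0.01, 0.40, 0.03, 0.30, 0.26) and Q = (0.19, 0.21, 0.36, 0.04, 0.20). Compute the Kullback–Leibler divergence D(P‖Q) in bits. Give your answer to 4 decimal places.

D(P‖Q) = Σ p·log₂(p/q).
  0.01·log₂(0.01/0.19) = -0.04248
  0.40·log₂(0.40/0.21) = 0.37184
  0.03·log₂(0.03/0.36) = -0.10755
  0.30·log₂(0.30/0.04) = 0.87207
  0.26·log₂(0.26/0.20) = 0.09841
D(P‖Q) = 1.1923 bits.

1.1923 bits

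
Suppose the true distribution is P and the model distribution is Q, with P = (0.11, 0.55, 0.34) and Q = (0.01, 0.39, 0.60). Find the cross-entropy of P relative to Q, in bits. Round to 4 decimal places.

H(P,Q) = −Σ p·log₂ q.
  −0.11·log₂(0.01) = 0.73082
  −0.55·log₂(0.39) = 0.74715
  −0.34·log₂(0.60) = 0.25057
H(P,Q) = 1.7285 bits.

1.7285 bits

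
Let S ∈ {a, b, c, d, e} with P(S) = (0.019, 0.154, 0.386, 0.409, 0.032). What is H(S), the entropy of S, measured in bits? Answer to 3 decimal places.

H(S) = −Σ p·log₂ p.
  −(0.019)·log₂(0.019) = 0.1086
  −(0.154)·log₂(0.154) = 0.4156
  −(0.386)·log₂(0.386) = 0.5301
  −(0.409)·log₂(0.409) = 0.5275
  −(0.032)·log₂(0.032) = 0.1589
Sum: 0.1086 + 0.4156 + 0.5301 + 0.5275 + 0.1589 = 1.741 bits.

1.741 bits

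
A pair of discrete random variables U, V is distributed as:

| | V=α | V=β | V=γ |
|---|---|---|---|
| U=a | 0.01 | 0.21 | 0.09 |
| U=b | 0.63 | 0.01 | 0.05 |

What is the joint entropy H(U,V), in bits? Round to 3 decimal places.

H(U,V) = −Σ p(x,y)·log₂ p(x,y) over all 6 cells.
  cell (a,α): −0.01·log₂0.01 = 0.0664
  cell (a,β): −0.21·log₂0.21 = 0.4728
  cell (a,γ): −0.09·log₂0.09 = 0.3127
  cell (b,α): −0.63·log₂0.63 = 0.4199
  cell (b,β): −0.01·log₂0.01 = 0.0664
  cell (b,γ): −0.05·log₂0.05 = 0.2161
Sum = 1.554 bits.

1.554 bits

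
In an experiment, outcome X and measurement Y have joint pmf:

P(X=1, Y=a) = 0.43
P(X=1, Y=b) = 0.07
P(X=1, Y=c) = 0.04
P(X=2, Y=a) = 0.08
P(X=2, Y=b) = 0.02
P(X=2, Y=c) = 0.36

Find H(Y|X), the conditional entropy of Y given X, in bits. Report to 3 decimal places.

0.917 bits

Marginals: p(X) = (0.5400, 0.4600), p(Y) = (0.5100, 0.0900, 0.4000).
H(Y|X) = Σ p(X) · H(Y|X=·).
  X=1: p=0.5400, H(Y|X=1) = 0.9219
  X=2: p=0.4600, H(Y|X=2) = 0.9123
Weighted sum = 0.917 bits.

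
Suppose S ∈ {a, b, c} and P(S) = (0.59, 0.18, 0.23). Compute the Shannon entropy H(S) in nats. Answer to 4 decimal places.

0.9580 nats

H(S) = −Σ p·ln p.
  −(0.59)·ln(0.59) = 0.31130
  −(0.18)·ln(0.18) = 0.30866
  −(0.23)·ln(0.23) = 0.33803
Sum: 0.31130 + 0.30866 + 0.33803 = 0.9580 nats.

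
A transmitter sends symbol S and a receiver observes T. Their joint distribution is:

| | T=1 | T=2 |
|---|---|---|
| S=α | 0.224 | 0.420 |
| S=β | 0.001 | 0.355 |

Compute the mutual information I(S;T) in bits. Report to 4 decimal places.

0.1590 bits

Marginals: p(S) = (0.6440, 0.3560), p(T) = (0.2250, 0.7750).
I(S;T) = H(S) + H(T) − H(S,T).
H(S) = 0.9393, H(T) = 0.7692, H(S,T) = 1.5495.
I(S;T) = 0.9393 + 0.7692 − 1.5495 = 0.1590 bits.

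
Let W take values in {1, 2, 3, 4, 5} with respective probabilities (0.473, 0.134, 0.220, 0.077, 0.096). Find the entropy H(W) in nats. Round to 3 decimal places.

H(W) = −Σ p·ln p.
  −(0.473)·ln(0.473) = 0.3541
  −(0.134)·ln(0.134) = 0.2693
  −(0.220)·ln(0.220) = 0.3331
  −(0.077)·ln(0.077) = 0.1974
  −(0.096)·ln(0.096) = 0.2250
Sum: 0.3541 + 0.2693 + 0.3331 + 0.1974 + 0.2250 = 1.379 nats.

1.379 nats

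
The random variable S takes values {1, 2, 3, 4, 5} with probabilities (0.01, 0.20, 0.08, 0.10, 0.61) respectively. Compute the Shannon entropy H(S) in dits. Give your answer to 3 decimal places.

0.478 dits

H(S) = −Σ p·log₁₀ p.
  −(0.01)·log₁₀(0.01) = 0.0200
  −(0.20)·log₁₀(0.20) = 0.1398
  −(0.08)·log₁₀(0.08) = 0.0878
  −(0.10)·log₁₀(0.10) = 0.1000
  −(0.61)·log₁₀(0.61) = 0.1309
Sum: 0.0200 + 0.1398 + 0.0878 + 0.1000 + 0.1309 = 0.478 dits.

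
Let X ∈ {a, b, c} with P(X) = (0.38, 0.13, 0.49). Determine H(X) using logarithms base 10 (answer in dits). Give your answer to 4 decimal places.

H(X) = −Σ p·log₁₀ p.
  −(0.38)·log₁₀(0.38) = 0.15968
  −(0.13)·log₁₀(0.13) = 0.11519
  −(0.49)·log₁₀(0.49) = 0.15180
Sum: 0.15968 + 0.11519 + 0.15180 = 0.4267 dits.

0.4267 dits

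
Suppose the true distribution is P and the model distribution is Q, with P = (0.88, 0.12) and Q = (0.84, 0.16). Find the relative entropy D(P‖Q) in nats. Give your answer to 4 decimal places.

D(P‖Q) = Σ p·ln(p/q).
  0.88·ln(0.88/0.84) = 0.04094
  0.12·ln(0.12/0.16) = -0.03452
D(P‖Q) = 0.0064 nats.

0.0064 nats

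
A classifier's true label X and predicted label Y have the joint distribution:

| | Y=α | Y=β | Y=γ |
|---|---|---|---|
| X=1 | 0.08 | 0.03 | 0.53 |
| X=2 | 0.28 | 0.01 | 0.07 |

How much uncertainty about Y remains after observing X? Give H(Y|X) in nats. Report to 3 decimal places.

Chain rule: H(Y|X) = H(X,Y) − H(X).
Marginals: p(X) = (0.6400, 0.3600), p(Y) = (0.3600, 0.0400, 0.6000).
H(X,Y) = 1.2324 nats; H(X) = 0.6534 nats.
H(Y|X) = 1.2324 − 0.6534 = 0.579 nats.

0.579 nats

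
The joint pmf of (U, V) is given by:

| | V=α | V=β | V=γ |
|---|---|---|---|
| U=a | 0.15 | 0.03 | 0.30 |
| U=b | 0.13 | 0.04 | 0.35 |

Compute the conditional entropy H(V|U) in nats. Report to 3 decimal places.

0.820 nats

Marginals: p(U) = (0.4800, 0.5200), p(V) = (0.2800, 0.0700, 0.6500).
H(V|U) = Σ p(U) · H(V|U=·).
  U=a: p=0.4800, H(V|U=a) = 0.8305
  U=b: p=0.5200, H(V|U=b) = 0.8103
Weighted sum = 0.820 nats.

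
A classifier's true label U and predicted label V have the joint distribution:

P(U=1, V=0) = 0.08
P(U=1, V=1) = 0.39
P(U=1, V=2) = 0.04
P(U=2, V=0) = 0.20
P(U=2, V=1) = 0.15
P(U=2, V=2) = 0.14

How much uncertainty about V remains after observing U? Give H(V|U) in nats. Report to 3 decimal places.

0.887 nats

Chain rule: H(V|U) = H(U,V) − H(U).
Marginals: p(U) = (0.5100, 0.4900), p(V) = (0.2800, 0.5400, 0.1800).
H(U,V) = 1.5798 nats; H(U) = 0.6929 nats.
H(V|U) = 1.5798 − 0.6929 = 0.887 nats.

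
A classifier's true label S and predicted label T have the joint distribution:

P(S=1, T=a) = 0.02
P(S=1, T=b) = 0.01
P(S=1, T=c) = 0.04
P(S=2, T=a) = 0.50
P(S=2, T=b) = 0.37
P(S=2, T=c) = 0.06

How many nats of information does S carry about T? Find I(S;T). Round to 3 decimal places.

0.055 nats

Marginals: p(S) = (0.0700, 0.9300), p(T) = (0.5200, 0.3800, 0.1000).
I(S;T) = Σ p(x,y)·ln[p(x,y)/(p(x)p(y))].
  (1,a): 0.02·ln(0.5495) = -0.0120
  (1,b): 0.01·ln(0.3759) = -0.0098
  (1,c): 0.04·ln(5.7143) = 0.0697
  (2,a): 0.50·ln(1.0339) = 0.0167
  (2,b): 0.37·ln(1.0470) = 0.0170
  (2,c): 0.06·ln(0.6452) = -0.0263
Sum = 0.055 nats.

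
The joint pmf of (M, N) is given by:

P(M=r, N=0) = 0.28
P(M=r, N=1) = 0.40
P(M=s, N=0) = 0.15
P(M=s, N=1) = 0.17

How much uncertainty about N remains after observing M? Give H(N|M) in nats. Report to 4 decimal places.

0.6819 nats

Marginals: p(M) = (0.6800, 0.3200), p(N) = (0.4300, 0.5700).
H(N|M) = Σ p(M) · H(N|M=·).
  M=r: p=0.6800, H(N|M=r) = 0.6775
  M=s: p=0.3200, H(N|M=s) = 0.6912
Weighted sum = 0.6819 nats.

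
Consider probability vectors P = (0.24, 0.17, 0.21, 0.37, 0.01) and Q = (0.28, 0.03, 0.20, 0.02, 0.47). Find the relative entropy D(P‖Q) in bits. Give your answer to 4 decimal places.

1.8888 bits

D(P‖Q) = Σ p·log₂(p/q).
  0.24·log₂(0.24/0.28) = -0.05337
  0.17·log₂(0.17/0.03) = 0.42543
  0.21·log₂(0.21/0.20) = 0.01478
  0.37·log₂(0.37/0.02) = 1.55750
  0.01·log₂(0.01/0.47) = -0.05555
D(P‖Q) = 1.8888 bits.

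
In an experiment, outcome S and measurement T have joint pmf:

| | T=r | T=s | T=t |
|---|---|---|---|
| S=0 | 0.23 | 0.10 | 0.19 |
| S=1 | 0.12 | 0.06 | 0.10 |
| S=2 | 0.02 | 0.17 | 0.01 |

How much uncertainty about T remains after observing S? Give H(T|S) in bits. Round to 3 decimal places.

Chain rule: H(T|S) = H(S,T) − H(S).
Marginals: p(S) = (0.5200, 0.2800, 0.2000), p(T) = (0.3700, 0.3300, 0.3000).
H(S,T) = 2.8318 bits; H(S) = 1.4692 bits.
H(T|S) = 2.8318 − 1.4692 = 1.363 bits.

1.363 bits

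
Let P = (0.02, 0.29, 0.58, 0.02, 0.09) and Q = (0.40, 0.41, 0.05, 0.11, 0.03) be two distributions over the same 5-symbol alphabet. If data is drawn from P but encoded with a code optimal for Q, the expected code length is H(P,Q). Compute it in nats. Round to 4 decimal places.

H(P,Q) = −Σ p·ln q.
  −0.02·ln(0.40) = 0.01833
  −0.29·ln(0.41) = 0.25856
  −0.58·ln(0.05) = 1.73752
  −0.02·ln(0.11) = 0.04415
  −0.09·ln(0.03) = 0.31559
H(P,Q) = 2.3741 nats.

2.3741 nats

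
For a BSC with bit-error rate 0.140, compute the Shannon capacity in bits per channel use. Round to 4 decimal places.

Binary symmetric channel: C = 1 − h₂(ε) where h₂ is the binary entropy function.
h₂(0.140) = −0.140·log₂0.140 − 0.860·log₂0.860 = 0.5842.
C = 1 − 0.5842 = 0.4158 bits per channel use.

0.4158 bits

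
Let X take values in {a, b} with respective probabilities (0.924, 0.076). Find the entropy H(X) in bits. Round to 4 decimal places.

0.3879 bits

H(X) = −Σ p·log₂ p.
  −(0.924)·log₂(0.924) = 0.10537
  −(0.076)·log₂(0.076) = 0.28256
Sum: 0.10537 + 0.28256 = 0.3879 bits.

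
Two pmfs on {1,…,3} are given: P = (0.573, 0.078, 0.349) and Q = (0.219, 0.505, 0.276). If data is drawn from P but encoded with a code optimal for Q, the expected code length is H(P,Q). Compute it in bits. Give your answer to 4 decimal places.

H(P,Q) = −Σ p·log₂ q.
  −0.573·log₂(0.219) = 1.25544
  −0.078·log₂(0.505) = 0.07688
  −0.349·log₂(0.276) = 0.64818
H(P,Q) = 1.9805 bits.

1.9805 bits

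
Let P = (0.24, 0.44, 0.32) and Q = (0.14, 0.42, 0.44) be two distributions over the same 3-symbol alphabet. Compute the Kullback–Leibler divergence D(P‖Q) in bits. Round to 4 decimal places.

D(P‖Q) = Σ p·log₂(p/q).
  0.24·log₂(0.24/0.14) = 0.18663
  0.44·log₂(0.44/0.42) = 0.02953
  0.32·log₂(0.32/0.44) = -0.14702
D(P‖Q) = 0.0691 bits.

0.0691 bits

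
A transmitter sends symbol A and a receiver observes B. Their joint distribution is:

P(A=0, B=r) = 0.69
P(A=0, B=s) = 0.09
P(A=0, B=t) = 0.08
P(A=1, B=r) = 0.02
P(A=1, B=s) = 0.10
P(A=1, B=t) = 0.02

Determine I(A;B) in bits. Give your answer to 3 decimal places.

Marginals: p(A) = (0.8600, 0.1400), p(B) = (0.7100, 0.1900, 0.1000).
I(A;B) = H(A) + H(B) − H(A,B).
H(A) = 0.5842, H(B) = 1.1382, H(A,B) = 1.5315.
I(A;B) = 0.5842 + 1.1382 − 1.5315 = 0.191 bits.

0.191 bits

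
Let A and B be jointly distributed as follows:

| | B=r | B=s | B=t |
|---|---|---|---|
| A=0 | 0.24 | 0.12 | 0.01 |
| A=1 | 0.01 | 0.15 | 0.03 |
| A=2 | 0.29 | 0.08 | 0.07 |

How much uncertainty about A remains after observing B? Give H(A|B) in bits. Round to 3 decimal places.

1.274 bits

Chain rule: H(A|B) = H(A,B) − H(B).
Marginals: p(A) = (0.3700, 0.1900, 0.4400), p(B) = (0.5400, 0.3500, 0.1100).
H(A,B) = 2.6344 bits; H(B) = 1.3604 bits.
H(A|B) = 2.6344 − 1.3604 = 1.274 bits.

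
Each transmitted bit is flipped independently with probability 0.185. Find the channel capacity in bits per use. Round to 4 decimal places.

Binary symmetric channel: C = 1 − h₂(ε) where h₂ is the binary entropy function.
h₂(0.185) = −0.185·log₂0.185 − 0.815·log₂0.815 = 0.6909.
C = 1 − 0.6909 = 0.3091 bits per channel use.

0.3091 bits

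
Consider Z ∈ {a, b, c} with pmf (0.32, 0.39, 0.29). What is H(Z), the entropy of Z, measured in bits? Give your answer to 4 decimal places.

1.5737 bits

H(Z) = −Σ p·log₂ p.
  −(0.32)·log₂(0.32) = 0.52603
  −(0.39)·log₂(0.39) = 0.52980
  −(0.29)·log₂(0.29) = 0.51790
Sum: 0.52603 + 0.52980 + 0.51790 = 1.5737 bits.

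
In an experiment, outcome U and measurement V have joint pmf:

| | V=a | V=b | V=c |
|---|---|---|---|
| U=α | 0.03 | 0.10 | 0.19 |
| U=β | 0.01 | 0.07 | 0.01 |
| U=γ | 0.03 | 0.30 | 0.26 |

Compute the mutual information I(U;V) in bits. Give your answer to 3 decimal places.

Marginals: p(U) = (0.3200, 0.0900, 0.5900), p(V) = (0.0700, 0.4700, 0.4600).
I(U;V) = H(U) + H(V) − H(U,V).
H(U) = 1.2878, H(V) = 1.2958, H(U,V) = 2.5188.
I(U;V) = 1.2878 + 1.2958 − 2.5188 = 0.065 bits.

0.065 bits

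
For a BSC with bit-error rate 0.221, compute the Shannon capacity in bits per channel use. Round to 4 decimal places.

Binary symmetric channel: C = 1 − h₂(ε) where h₂ is the binary entropy function.
h₂(0.221) = −0.221·log₂0.221 − 0.779·log₂0.779 = 0.7620.
C = 1 − 0.7620 = 0.2380 bits per channel use.

0.2380 bits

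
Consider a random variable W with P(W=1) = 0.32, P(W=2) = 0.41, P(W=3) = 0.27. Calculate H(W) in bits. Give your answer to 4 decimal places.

1.5634 bits

H(W) = −Σ p·log₂ p.
  −(0.32)·log₂(0.32) = 0.52603
  −(0.41)·log₂(0.41) = 0.52738
  −(0.27)·log₂(0.27) = 0.51002
Sum: 0.52603 + 0.52738 + 0.51002 = 1.5634 bits.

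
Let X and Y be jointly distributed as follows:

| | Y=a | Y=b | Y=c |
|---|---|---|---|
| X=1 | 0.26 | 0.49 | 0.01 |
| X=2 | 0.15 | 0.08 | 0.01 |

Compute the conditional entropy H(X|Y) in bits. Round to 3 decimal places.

0.742 bits

Chain rule: H(X|Y) = H(X,Y) − H(Y).
Marginals: p(X) = (0.7600, 0.2400), p(Y) = (0.4100, 0.5700, 0.0200).
H(X,Y) = 1.8445 bits; H(Y) = 1.1025 bits.
H(X|Y) = 1.8445 − 1.1025 = 0.742 bits.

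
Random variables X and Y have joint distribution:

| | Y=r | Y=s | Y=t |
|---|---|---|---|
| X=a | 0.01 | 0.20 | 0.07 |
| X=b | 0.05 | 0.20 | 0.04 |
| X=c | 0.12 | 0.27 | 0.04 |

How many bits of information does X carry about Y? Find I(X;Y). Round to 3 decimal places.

Marginals: p(X) = (0.2800, 0.2900, 0.4300), p(Y) = (0.1800, 0.6700, 0.1500).
I(X;Y) = H(X) + H(Y) − H(X,Y).
H(X) = 1.5557, H(Y) = 1.2430, H(X,Y) = 2.7285.
I(X;Y) = 1.5557 + 1.2430 − 2.7285 = 0.070 bits.

0.070 bits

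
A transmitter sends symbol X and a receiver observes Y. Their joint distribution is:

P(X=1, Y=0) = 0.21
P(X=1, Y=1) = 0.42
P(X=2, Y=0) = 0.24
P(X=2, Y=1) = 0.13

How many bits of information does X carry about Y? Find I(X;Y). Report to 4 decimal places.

0.0682 bits

Marginals: p(X) = (0.6300, 0.3700), p(Y) = (0.4500, 0.5500).
I(X;Y) = Σ p(x,y)·log₂[p(x,y)/(p(x)p(y))].
  (1,0): 0.21·log₂(0.7407) = -0.09092
  (1,1): 0.42·log₂(1.2121) = 0.11656
  (2,0): 0.24·log₂(1.4414) = 0.12660
  (2,1): 0.13·log₂(0.6388) = -0.08405
Sum = 0.0682 bits.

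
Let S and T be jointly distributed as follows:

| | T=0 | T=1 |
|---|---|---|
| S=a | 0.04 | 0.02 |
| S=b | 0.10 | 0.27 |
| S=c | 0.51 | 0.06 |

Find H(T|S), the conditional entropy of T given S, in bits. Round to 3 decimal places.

0.643 bits

Chain rule: H(T|S) = H(S,T) − H(S).
Marginals: p(S) = (0.0600, 0.3700, 0.5700), p(T) = (0.6500, 0.3500).
H(S,T) = 1.8798 bits; H(S) = 1.2365 bits.
H(T|S) = 1.8798 − 1.2365 = 0.643 bits.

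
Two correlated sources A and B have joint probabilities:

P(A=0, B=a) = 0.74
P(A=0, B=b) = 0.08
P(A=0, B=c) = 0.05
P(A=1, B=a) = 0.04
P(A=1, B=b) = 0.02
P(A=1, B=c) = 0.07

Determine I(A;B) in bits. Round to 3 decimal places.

0.140 bits

Marginals: p(A) = (0.8700, 0.1300), p(B) = (0.7800, 0.1000, 0.1200).
I(A;B) = Σ p(x,y)·log₂[p(x,y)/(p(x)p(y))].
  (0,a): 0.74·log₂(1.0905) = 0.0925
  (0,b): 0.08·log₂(0.9195) = -0.0097
  (0,c): 0.05·log₂(0.4789) = -0.0531
  (1,a): 0.04·log₂(0.3945) = -0.0537
  (1,b): 0.02·log₂(1.5385) = 0.0124
  (1,c): 0.07·log₂(4.4872) = 0.1516
Sum = 0.140 bits.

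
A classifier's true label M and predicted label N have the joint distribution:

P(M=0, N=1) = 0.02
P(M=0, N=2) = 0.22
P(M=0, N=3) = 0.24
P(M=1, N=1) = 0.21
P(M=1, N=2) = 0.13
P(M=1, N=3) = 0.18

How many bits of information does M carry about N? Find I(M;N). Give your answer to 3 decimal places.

Marginals: p(M) = (0.4800, 0.5200), p(N) = (0.2300, 0.3500, 0.4200).
I(M;N) = H(M) + H(N) − H(M,N).
H(M) = 0.9988, H(N) = 1.5434, H(M,N) = 2.3884.
I(M;N) = 0.9988 + 1.5434 − 2.3884 = 0.154 bits.

0.154 bits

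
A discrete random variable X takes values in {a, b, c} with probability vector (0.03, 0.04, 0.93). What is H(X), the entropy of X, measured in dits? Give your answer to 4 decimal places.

H(X) = −Σ p·log₁₀ p.
  −(0.03)·log₁₀(0.03) = 0.04569
  −(0.04)·log₁₀(0.04) = 0.05592
  −(0.93)·log₁₀(0.93) = 0.02931
Sum: 0.04569 + 0.05592 + 0.02931 = 0.1309 dits.

0.1309 dits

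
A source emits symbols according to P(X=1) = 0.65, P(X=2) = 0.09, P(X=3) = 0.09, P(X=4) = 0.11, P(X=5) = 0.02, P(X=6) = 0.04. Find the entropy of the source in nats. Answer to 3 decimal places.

H(X) = −Σ p·ln p.
  −(0.65)·ln(0.65) = 0.2800
  −(0.09)·ln(0.09) = 0.2167
  −(0.09)·ln(0.09) = 0.2167
  −(0.11)·ln(0.11) = 0.2428
  −(0.02)·ln(0.02) = 0.0782
  −(0.04)·ln(0.04) = 0.1288
Sum: 0.2800 + 0.2167 + 0.2167 + 0.2428 + 0.0782 + 0.1288 = 1.163 nats.

1.163 nats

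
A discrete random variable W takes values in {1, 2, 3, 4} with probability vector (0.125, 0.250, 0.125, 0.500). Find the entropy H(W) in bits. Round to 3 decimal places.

H(W) = −Σ p·log₂ p.
  −(0.125)·log₂(0.125) = 0.3750
  −(0.250)·log₂(0.250) = 0.5000
  −(0.125)·log₂(0.125) = 0.3750
  −(0.500)·log₂(0.500) = 0.5000
Sum: 0.3750 + 0.5000 + 0.3750 + 0.5000 = 1.750 bits.

1.750 bits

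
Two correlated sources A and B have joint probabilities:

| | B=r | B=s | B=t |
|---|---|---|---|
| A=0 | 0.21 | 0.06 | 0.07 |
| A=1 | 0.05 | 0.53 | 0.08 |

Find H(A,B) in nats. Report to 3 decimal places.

H(A,B) = −Σ p(x,y)·ln p(x,y) over all 6 cells.
  cell (0,r): −0.21·ln0.21 = 0.3277
  cell (0,s): −0.06·ln0.06 = 0.1688
  cell (0,t): −0.07·ln0.07 = 0.1861
  cell (1,r): −0.05·ln0.05 = 0.1498
  cell (1,s): −0.53·ln0.53 = 0.3365
  cell (1,t): −0.08·ln0.08 = 0.2021
Sum = 1.371 nats.

1.371 nats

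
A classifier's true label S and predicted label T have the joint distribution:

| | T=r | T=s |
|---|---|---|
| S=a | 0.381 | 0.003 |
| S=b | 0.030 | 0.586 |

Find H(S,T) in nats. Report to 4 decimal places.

0.8035 nats

H(S,T) = −Σ p(x,y)·ln p(x,y) over all 4 cells.
  cell (a,r): −0.381·ln0.381 = 0.36765
  cell (a,s): −0.003·ln0.003 = 0.01743
  cell (b,r): −0.030·ln0.030 = 0.10520
  cell (b,s): −0.586·ln0.586 = 0.31318
Sum = 0.8035 nats.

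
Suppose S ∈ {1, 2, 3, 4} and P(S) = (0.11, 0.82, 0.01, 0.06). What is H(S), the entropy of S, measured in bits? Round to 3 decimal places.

H(S) = −Σ p·log₂ p.
  −(0.11)·log₂(0.11) = 0.3503
  −(0.82)·log₂(0.82) = 0.2348
  −(0.01)·log₂(0.01) = 0.0664
  −(0.06)·log₂(0.06) = 0.2435
Sum: 0.3503 + 0.2348 + 0.0664 + 0.2435 = 0.895 bits.

0.895 bits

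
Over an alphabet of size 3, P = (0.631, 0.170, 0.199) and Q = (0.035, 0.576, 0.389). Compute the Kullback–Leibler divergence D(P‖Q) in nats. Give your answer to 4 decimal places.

1.4840 nats

D(P‖Q) = Σ p·ln(p/q).
  0.631·ln(0.631/0.035) = 1.82483
  0.170·ln(0.170/0.576) = -0.20745
  0.199·ln(0.199/0.389) = -0.13338
D(P‖Q) = 1.4840 nats.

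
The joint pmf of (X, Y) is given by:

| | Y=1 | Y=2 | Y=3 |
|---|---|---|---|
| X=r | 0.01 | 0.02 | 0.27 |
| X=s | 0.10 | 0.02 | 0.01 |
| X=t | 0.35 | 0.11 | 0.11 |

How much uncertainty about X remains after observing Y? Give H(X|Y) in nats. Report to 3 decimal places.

0.676 nats

Marginals: p(X) = (0.3000, 0.1300, 0.5700), p(Y) = (0.4600, 0.1500, 0.3900).
H(X|Y) = Σ p(Y) · H(X|Y=·).
  Y=1: p=0.4600, H(X|Y=1) = 0.6229
  Y=2: p=0.1500, H(X|Y=2) = 0.7648
  Y=3: p=0.3900, H(X|Y=3) = 0.7055
Weighted sum = 0.676 nats.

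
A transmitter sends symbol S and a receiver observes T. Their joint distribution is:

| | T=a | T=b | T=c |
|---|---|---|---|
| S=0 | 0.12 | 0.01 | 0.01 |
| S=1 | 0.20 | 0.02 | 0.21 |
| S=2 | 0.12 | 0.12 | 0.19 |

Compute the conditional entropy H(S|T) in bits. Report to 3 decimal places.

1.280 bits

Chain rule: H(S|T) = H(S,T) − H(T).
Marginals: p(S) = (0.1400, 0.4300, 0.4300), p(T) = (0.4400, 0.1500, 0.4100).
H(S,T) = 2.7394 bits; H(T) = 1.4591 bits.
H(S|T) = 2.7394 − 1.4591 = 1.280 bits.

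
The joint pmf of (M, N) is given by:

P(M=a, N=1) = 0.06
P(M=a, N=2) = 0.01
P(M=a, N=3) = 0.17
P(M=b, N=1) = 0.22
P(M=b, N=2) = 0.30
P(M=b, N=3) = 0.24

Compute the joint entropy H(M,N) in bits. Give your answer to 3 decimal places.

H(M,N) = −Σ p(x,y)·log₂ p(x,y) over all 6 cells.
  cell (a,1): −0.06·log₂0.06 = 0.2435
  cell (a,2): −0.01·log₂0.01 = 0.0664
  cell (a,3): −0.17·log₂0.17 = 0.4346
  cell (b,1): −0.22·log₂0.22 = 0.4806
  cell (b,2): −0.30·log₂0.30 = 0.5211
  cell (b,3): −0.24·log₂0.24 = 0.4941
Sum = 2.240 bits.

2.240 bits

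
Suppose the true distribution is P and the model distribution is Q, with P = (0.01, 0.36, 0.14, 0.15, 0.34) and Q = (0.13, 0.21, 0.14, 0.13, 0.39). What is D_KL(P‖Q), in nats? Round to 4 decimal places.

0.1432 nats

D(P‖Q) = Σ p·ln(p/q).
  0.01·ln(0.01/0.13) = -0.02565
  0.36·ln(0.36/0.21) = 0.19404
  0.14·ln(0.14/0.14) = 0.00000
  0.15·ln(0.15/0.13) = 0.02147
  0.34·ln(0.34/0.39) = -0.04665
D(P‖Q) = 0.1432 nats.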